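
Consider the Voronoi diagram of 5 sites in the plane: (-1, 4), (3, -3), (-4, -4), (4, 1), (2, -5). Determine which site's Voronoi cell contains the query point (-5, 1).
Nearest site = (-1, 4)

The Voronoi cell of site s contains exactly those query points closer to s than to any other site. Compute squared distances from q = (-5, 1) to each site:
  (-1 − -5)² + (4 − 1)² = 25
  (-4 − -5)² + (-4 − 1)² = 26
  (3 − -5)² + (-3 − 1)² = 80
  (4 − -5)² + (1 − 1)² = 81
  (2 − -5)² + (-5 − 1)² = 85
Minimum is attained by (-1, 4), so q lies in its Voronoi cell.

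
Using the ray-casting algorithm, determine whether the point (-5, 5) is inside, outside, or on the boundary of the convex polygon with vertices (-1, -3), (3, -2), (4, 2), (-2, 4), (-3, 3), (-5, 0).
The point (-5, 5) lies strictly outside the polygon

Cast a horizontal ray to the right from the query point and count how many polygon edges it crosses (each edge strictly once or zero times, handled with the usual half-open convention). 
Parity of crossings → even ⇒ outside.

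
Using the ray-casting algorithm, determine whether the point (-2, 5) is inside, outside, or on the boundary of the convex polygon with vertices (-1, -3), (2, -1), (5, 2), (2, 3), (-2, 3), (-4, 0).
The point (-2, 5) lies strictly outside the polygon

Cast a horizontal ray to the right from the query point and count how many polygon edges it crosses (each edge strictly once or zero times, handled with the usual half-open convention). 
Parity of crossings → even ⇒ outside.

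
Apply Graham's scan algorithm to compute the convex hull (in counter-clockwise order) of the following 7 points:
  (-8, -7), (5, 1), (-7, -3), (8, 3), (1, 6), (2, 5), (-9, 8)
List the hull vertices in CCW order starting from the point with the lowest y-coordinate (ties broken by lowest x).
Hull (CCW) = [(-8, -7), (5, 1), (8, 3), (1, 6), (-9, 8)]

Graham scan procedure:
  1. Find the pivot p₀ = point with lowest y (tie → lowest x): (-8, -7).
  2. Sort the remaining points by polar angle around p₀.
  3. Walk through sorted points, maintaining a stack; pop the top while the last three entries make a non-left turn (cross product ≤ 0).
  4. Final stack is the convex hull in CCW order: (-8, -7), (5, 1), (8, 3), (1, 6), (-9, 8).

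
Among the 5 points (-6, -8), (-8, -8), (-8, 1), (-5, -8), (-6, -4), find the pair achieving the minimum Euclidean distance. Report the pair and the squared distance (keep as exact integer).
Pair = ((-6, -8), (-5, -8)); squared distance = 1

Compute all C(5, 2) = 10 pairwise squared distances (x_i − x_j)² + (y_i − y_j)². The minimum is 1, attained by the pair ((-6, -8), (-5, -8)).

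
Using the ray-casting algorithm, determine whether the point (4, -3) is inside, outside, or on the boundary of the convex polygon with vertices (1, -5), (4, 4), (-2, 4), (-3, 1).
The point (4, -3) lies strictly outside the polygon

Cast a horizontal ray to the right from the query point and count how many polygon edges it crosses (each edge strictly once or zero times, handled with the usual half-open convention). 
Parity of crossings → even ⇒ outside.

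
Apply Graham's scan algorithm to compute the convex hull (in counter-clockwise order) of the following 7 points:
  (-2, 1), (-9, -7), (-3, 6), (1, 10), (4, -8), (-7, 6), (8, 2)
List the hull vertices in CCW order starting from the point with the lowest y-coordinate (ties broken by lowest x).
Hull (CCW) = [(4, -8), (8, 2), (1, 10), (-7, 6), (-9, -7)]

Graham scan procedure:
  1. Find the pivot p₀ = point with lowest y (tie → lowest x): (4, -8).
  2. Sort the remaining points by polar angle around p₀.
  3. Walk through sorted points, maintaining a stack; pop the top while the last three entries make a non-left turn (cross product ≤ 0).
  4. Final stack is the convex hull in CCW order: (4, -8), (8, 2), (1, 10), (-7, 6), (-9, -7).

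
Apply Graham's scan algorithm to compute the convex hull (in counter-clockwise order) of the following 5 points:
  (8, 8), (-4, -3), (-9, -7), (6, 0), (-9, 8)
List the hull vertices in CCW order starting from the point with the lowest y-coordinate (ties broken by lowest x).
Hull (CCW) = [(-9, -7), (6, 0), (8, 8), (-9, 8)]

Graham scan procedure:
  1. Find the pivot p₀ = point with lowest y (tie → lowest x): (-9, -7).
  2. Sort the remaining points by polar angle around p₀.
  3. Walk through sorted points, maintaining a stack; pop the top while the last three entries make a non-left turn (cross product ≤ 0).
  4. Final stack is the convex hull in CCW order: (-9, -7), (6, 0), (8, 8), (-9, 8).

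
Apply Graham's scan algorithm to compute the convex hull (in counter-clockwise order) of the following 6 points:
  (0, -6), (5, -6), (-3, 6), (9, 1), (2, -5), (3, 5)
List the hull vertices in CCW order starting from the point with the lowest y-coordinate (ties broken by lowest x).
Hull (CCW) = [(0, -6), (5, -6), (9, 1), (3, 5), (-3, 6)]

Graham scan procedure:
  1. Find the pivot p₀ = point with lowest y (tie → lowest x): (0, -6).
  2. Sort the remaining points by polar angle around p₀.
  3. Walk through sorted points, maintaining a stack; pop the top while the last three entries make a non-left turn (cross product ≤ 0).
  4. Final stack is the convex hull in CCW order: (0, -6), (5, -6), (9, 1), (3, 5), (-3, 6).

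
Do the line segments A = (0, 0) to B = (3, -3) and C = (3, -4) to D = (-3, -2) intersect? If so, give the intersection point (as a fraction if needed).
No (intersection of containing lines falls outside at least one segment)

Parametrize and solve: t = 3/2, s = -1/4. At least one of these is outside [0, 1], so the segments do not intersect.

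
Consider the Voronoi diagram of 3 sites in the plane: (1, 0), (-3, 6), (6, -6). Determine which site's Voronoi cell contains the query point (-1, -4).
Nearest site = (1, 0)

The Voronoi cell of site s contains exactly those query points closer to s than to any other site. Compute squared distances from q = (-1, -4) to each site:
  (1 − -1)² + (0 − -4)² = 20
  (6 − -1)² + (-6 − -4)² = 53
  (-3 − -1)² + (6 − -4)² = 104
Minimum is attained by (1, 0), so q lies in its Voronoi cell.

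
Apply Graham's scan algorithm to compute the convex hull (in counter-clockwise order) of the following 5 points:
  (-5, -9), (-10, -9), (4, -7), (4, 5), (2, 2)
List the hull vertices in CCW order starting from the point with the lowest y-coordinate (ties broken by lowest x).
Hull (CCW) = [(-10, -9), (-5, -9), (4, -7), (4, 5)]

Graham scan procedure:
  1. Find the pivot p₀ = point with lowest y (tie → lowest x): (-10, -9).
  2. Sort the remaining points by polar angle around p₀.
  3. Walk through sorted points, maintaining a stack; pop the top while the last three entries make a non-left turn (cross product ≤ 0).
  4. Final stack is the convex hull in CCW order: (-10, -9), (-5, -9), (4, -7), (4, 5).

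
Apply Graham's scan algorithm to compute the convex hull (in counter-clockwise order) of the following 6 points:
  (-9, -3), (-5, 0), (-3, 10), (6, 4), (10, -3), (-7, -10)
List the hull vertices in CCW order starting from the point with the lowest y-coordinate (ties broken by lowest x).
Hull (CCW) = [(-7, -10), (10, -3), (6, 4), (-3, 10), (-9, -3)]

Graham scan procedure:
  1. Find the pivot p₀ = point with lowest y (tie → lowest x): (-7, -10).
  2. Sort the remaining points by polar angle around p₀.
  3. Walk through sorted points, maintaining a stack; pop the top while the last three entries make a non-left turn (cross product ≤ 0).
  4. Final stack is the convex hull in CCW order: (-7, -10), (10, -3), (6, 4), (-3, 10), (-9, -3).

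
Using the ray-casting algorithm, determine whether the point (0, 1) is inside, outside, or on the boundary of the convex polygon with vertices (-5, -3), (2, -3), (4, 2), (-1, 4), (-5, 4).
The point (0, 1) lies strictly inside the polygon

Cast a horizontal ray to the right from the query point and count how many polygon edges it crosses (each edge strictly once or zero times, handled with the usual half-open convention). 
Parity of crossings → odd ⇒ inside.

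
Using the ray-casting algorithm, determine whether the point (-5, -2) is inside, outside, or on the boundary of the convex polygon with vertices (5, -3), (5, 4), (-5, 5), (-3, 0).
The point (-5, -2) lies strictly outside the polygon

Cast a horizontal ray to the right from the query point and count how many polygon edges it crosses (each edge strictly once or zero times, handled with the usual half-open convention). 
Parity of crossings → even ⇒ outside.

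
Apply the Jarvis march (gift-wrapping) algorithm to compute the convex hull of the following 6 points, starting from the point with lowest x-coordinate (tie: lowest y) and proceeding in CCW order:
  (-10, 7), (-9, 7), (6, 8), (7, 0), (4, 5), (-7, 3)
Hull (CCW) = [(-10, 7), (-7, 3), (7, 0), (6, 8)]

Jarvis march: at each step, from the current hull vertex p, select the next vertex q as the point such that every other point lies strictly to the left of (or on) the directed line p → q. (Equivalently: for every other point r, the cross product (q − p) × (r − p) ≥ 0.)
Starting point (lowest x, tie lowest y): (-10, 7). Wrap until returning to start. Resulting hull: (-10, 7), (-7, 3), (7, 0), (6, 8).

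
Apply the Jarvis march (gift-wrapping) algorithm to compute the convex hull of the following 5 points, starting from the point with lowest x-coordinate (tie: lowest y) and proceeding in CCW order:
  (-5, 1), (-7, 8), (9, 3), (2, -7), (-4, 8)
Hull (CCW) = [(-7, 8), (-5, 1), (2, -7), (9, 3), (-4, 8)]

Jarvis march: at each step, from the current hull vertex p, select the next vertex q as the point such that every other point lies strictly to the left of (or on) the directed line p → q. (Equivalently: for every other point r, the cross product (q − p) × (r − p) ≥ 0.)
Starting point (lowest x, tie lowest y): (-7, 8). Wrap until returning to start. Resulting hull: (-7, 8), (-5, 1), (2, -7), (9, 3), (-4, 8).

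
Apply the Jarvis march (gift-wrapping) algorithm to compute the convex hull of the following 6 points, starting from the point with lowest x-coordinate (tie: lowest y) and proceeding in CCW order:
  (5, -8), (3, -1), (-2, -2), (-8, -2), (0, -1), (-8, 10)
Hull (CCW) = [(-8, -2), (5, -8), (3, -1), (-8, 10)]

Jarvis march: at each step, from the current hull vertex p, select the next vertex q as the point such that every other point lies strictly to the left of (or on) the directed line p → q. (Equivalently: for every other point r, the cross product (q − p) × (r − p) ≥ 0.)
Starting point (lowest x, tie lowest y): (-8, -2). Wrap until returning to start. Resulting hull: (-8, -2), (5, -8), (3, -1), (-8, 10).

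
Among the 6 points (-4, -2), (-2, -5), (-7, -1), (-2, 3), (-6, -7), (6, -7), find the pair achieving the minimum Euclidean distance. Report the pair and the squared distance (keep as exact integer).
Pair = ((-4, -2), (-7, -1)); squared distance = 10

Compute all C(6, 2) = 15 pairwise squared distances (x_i − x_j)² + (y_i − y_j)². The minimum is 10, attained by the pair ((-4, -2), (-7, -1)).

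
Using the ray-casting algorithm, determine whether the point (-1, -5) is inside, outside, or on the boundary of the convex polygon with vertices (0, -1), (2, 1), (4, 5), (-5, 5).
The point (-1, -5) lies strictly outside the polygon

Cast a horizontal ray to the right from the query point and count how many polygon edges it crosses (each edge strictly once or zero times, handled with the usual half-open convention). 
Parity of crossings → even ⇒ outside.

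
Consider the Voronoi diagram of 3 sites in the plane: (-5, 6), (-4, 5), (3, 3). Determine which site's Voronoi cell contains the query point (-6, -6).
Nearest site = (-4, 5)

The Voronoi cell of site s contains exactly those query points closer to s than to any other site. Compute squared distances from q = (-6, -6) to each site:
  (-4 − -6)² + (5 − -6)² = 125
  (-5 − -6)² + (6 − -6)² = 145
  (3 − -6)² + (3 − -6)² = 162
Minimum is attained by (-4, 5), so q lies in its Voronoi cell.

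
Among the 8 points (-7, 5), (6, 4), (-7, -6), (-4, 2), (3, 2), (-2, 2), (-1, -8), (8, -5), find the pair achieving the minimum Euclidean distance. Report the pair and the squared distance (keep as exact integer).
Pair = ((-4, 2), (-2, 2)); squared distance = 4

Compute all C(8, 2) = 28 pairwise squared distances (x_i − x_j)² + (y_i − y_j)². The minimum is 4, attained by the pair ((-4, 2), (-2, 2)).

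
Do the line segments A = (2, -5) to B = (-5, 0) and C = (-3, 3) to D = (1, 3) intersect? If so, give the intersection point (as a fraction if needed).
No (intersection of containing lines falls outside at least one segment)

Parametrize and solve: t = 8/5, s = -31/20. At least one of these is outside [0, 1], so the segments do not intersect.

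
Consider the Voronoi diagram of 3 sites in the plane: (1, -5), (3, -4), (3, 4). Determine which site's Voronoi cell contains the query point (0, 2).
Nearest site = (3, 4)

The Voronoi cell of site s contains exactly those query points closer to s than to any other site. Compute squared distances from q = (0, 2) to each site:
  (3 − 0)² + (4 − 2)² = 13
  (3 − 0)² + (-4 − 2)² = 45
  (1 − 0)² + (-5 − 2)² = 50
Minimum is attained by (3, 4), so q lies in its Voronoi cell.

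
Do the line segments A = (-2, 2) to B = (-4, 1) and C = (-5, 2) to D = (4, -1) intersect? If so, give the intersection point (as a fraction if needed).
Yes; intersection at (-16/5, 7/5) (t = 3/5 on AB, s = 1/5 on CD)

Parametrize AB as A + t(B − A) = (-2 + -2 t, 2 + -1 t) and CD as C + s(D − C) = (-5 + 9 s, 2 + -3 s). Solve the linear system for (t, s). Determinant = -15 ≠ 0, so a unique intersection of the containing lines exists. Solution: t = 3/5, s = 1/5 — both in [0, 1], so the segments cross. Intersection point: (-16/5, 7/5).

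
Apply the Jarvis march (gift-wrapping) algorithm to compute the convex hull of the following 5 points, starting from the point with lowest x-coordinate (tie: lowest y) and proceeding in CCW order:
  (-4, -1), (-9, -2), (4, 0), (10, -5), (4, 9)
Hull (CCW) = [(-9, -2), (10, -5), (4, 9)]

Jarvis march: at each step, from the current hull vertex p, select the next vertex q as the point such that every other point lies strictly to the left of (or on) the directed line p → q. (Equivalently: for every other point r, the cross product (q − p) × (r − p) ≥ 0.)
Starting point (lowest x, tie lowest y): (-9, -2). Wrap until returning to start. Resulting hull: (-9, -2), (10, -5), (4, 9).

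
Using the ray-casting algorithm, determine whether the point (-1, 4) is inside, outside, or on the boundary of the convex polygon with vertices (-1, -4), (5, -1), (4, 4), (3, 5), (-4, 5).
The point (-1, 4) lies strictly inside the polygon

Cast a horizontal ray to the right from the query point and count how many polygon edges it crosses (each edge strictly once or zero times, handled with the usual half-open convention). 
Parity of crossings → odd ⇒ inside.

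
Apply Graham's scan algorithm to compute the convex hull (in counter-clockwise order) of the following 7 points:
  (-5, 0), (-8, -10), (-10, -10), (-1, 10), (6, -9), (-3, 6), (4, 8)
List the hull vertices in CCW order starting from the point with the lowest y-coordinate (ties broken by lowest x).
Hull (CCW) = [(-10, -10), (-8, -10), (6, -9), (4, 8), (-1, 10), (-3, 6)]

Graham scan procedure:
  1. Find the pivot p₀ = point with lowest y (tie → lowest x): (-10, -10).
  2. Sort the remaining points by polar angle around p₀.
  3. Walk through sorted points, maintaining a stack; pop the top while the last three entries make a non-left turn (cross product ≤ 0).
  4. Final stack is the convex hull in CCW order: (-10, -10), (-8, -10), (6, -9), (4, 8), (-1, 10), (-3, 6).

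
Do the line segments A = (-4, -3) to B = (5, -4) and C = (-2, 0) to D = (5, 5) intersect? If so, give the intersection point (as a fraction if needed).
No (intersection of containing lines falls outside at least one segment)

Parametrize and solve: t = -11/52, s = -29/52. At least one of these is outside [0, 1], so the segments do not intersect.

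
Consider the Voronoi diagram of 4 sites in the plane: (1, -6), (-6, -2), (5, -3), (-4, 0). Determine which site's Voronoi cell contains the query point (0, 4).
Nearest site = (-4, 0)

The Voronoi cell of site s contains exactly those query points closer to s than to any other site. Compute squared distances from q = (0, 4) to each site:
  (-4 − 0)² + (0 − 4)² = 32
  (-6 − 0)² + (-2 − 4)² = 72
  (5 − 0)² + (-3 − 4)² = 74
  (1 − 0)² + (-6 − 4)² = 101
Minimum is attained by (-4, 0), so q lies in its Voronoi cell.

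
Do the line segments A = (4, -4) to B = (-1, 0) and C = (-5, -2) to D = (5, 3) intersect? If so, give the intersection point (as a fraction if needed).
Yes; intersection at (-1, 0) (t = 1 on AB, s = 2/5 on CD)

Parametrize AB as A + t(B − A) = (4 + -5 t, -4 + 4 t) and CD as C + s(D − C) = (-5 + 10 s, -2 + 5 s). Solve the linear system for (t, s). Determinant = 65 ≠ 0, so a unique intersection of the containing lines exists. Solution: t = 1, s = 2/5 — both in [0, 1], so the segments cross. Intersection point: (-1, 0).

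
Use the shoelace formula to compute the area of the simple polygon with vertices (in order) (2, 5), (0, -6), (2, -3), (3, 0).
Area = 12

Shoelace formula: Area = (1/2) |Σ_i (x_i · y_{i+1} − x_{i+1} · y_i)| (indices mod n). Compute each cross term:
  (2)(-6) − (0)(5) = -12
  (0)(-3) − (2)(-6) = 12
  (2)(0) − (3)(-3) = 9
  (3)(5) − (2)(0) = 15
Sum = 24, so (signed) Area = 24/2 = 12, |Area| = 12.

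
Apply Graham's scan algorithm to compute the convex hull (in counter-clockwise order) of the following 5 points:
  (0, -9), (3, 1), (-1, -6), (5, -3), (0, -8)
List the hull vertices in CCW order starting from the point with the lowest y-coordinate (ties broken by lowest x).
Hull (CCW) = [(0, -9), (5, -3), (3, 1), (-1, -6)]

Graham scan procedure:
  1. Find the pivot p₀ = point with lowest y (tie → lowest x): (0, -9).
  2. Sort the remaining points by polar angle around p₀.
  3. Walk through sorted points, maintaining a stack; pop the top while the last three entries make a non-left turn (cross product ≤ 0).
  4. Final stack is the convex hull in CCW order: (0, -9), (5, -3), (3, 1), (-1, -6).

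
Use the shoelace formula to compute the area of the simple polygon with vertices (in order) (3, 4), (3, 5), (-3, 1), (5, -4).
Area = 30

Shoelace formula: Area = (1/2) |Σ_i (x_i · y_{i+1} − x_{i+1} · y_i)| (indices mod n). Compute each cross term:
  (3)(5) − (3)(4) = 3
  (3)(1) − (-3)(5) = 18
  (-3)(-4) − (5)(1) = 7
  (5)(4) − (3)(-4) = 32
Sum = 60, so (signed) Area = 60/2 = 30, |Area| = 30.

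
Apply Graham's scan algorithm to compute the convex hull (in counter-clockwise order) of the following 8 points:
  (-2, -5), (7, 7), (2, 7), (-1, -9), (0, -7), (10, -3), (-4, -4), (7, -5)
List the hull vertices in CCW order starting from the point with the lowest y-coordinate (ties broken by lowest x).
Hull (CCW) = [(-1, -9), (7, -5), (10, -3), (7, 7), (2, 7), (-4, -4)]

Graham scan procedure:
  1. Find the pivot p₀ = point with lowest y (tie → lowest x): (-1, -9).
  2. Sort the remaining points by polar angle around p₀.
  3. Walk through sorted points, maintaining a stack; pop the top while the last three entries make a non-left turn (cross product ≤ 0).
  4. Final stack is the convex hull in CCW order: (-1, -9), (7, -5), (10, -3), (7, 7), (2, 7), (-4, -4).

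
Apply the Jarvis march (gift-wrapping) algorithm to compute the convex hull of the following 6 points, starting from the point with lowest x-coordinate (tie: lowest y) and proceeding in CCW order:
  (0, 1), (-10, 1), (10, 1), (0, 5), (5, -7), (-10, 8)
Hull (CCW) = [(-10, 1), (5, -7), (10, 1), (0, 5), (-10, 8)]

Jarvis march: at each step, from the current hull vertex p, select the next vertex q as the point such that every other point lies strictly to the left of (or on) the directed line p → q. (Equivalently: for every other point r, the cross product (q − p) × (r − p) ≥ 0.)
Starting point (lowest x, tie lowest y): (-10, 1). Wrap until returning to start. Resulting hull: (-10, 1), (5, -7), (10, 1), (0, 5), (-10, 8).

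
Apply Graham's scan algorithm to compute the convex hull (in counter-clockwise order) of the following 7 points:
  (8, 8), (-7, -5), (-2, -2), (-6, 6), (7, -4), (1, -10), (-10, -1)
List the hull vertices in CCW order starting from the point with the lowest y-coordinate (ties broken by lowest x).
Hull (CCW) = [(1, -10), (7, -4), (8, 8), (-6, 6), (-10, -1), (-7, -5)]

Graham scan procedure:
  1. Find the pivot p₀ = point with lowest y (tie → lowest x): (1, -10).
  2. Sort the remaining points by polar angle around p₀.
  3. Walk through sorted points, maintaining a stack; pop the top while the last three entries make a non-left turn (cross product ≤ 0).
  4. Final stack is the convex hull in CCW order: (1, -10), (7, -4), (8, 8), (-6, 6), (-10, -1), (-7, -5).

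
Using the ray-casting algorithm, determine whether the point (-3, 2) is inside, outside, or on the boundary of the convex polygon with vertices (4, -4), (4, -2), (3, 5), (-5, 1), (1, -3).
The point (-3, 2) lies on the polygon boundary

Boundary check: the query satisfies the collinearity and bounding-box conditions for some polygon edge, so it lies exactly on the boundary.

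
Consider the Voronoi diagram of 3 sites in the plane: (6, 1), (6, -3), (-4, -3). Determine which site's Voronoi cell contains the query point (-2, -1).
Nearest site = (-4, -3)

The Voronoi cell of site s contains exactly those query points closer to s than to any other site. Compute squared distances from q = (-2, -1) to each site:
  (-4 − -2)² + (-3 − -1)² = 8
  (6 − -2)² + (-3 − -1)² = 68
  (6 − -2)² + (1 − -1)² = 68
Minimum is attained by (-4, -3), so q lies in its Voronoi cell.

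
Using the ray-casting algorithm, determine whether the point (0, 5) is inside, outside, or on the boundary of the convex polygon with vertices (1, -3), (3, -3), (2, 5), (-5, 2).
The point (0, 5) lies strictly outside the polygon

Cast a horizontal ray to the right from the query point and count how many polygon edges it crosses (each edge strictly once or zero times, handled with the usual half-open convention). 
Parity of crossings → even ⇒ outside.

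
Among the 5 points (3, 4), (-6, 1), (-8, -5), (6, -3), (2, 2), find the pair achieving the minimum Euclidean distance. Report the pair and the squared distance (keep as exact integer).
Pair = ((3, 4), (2, 2)); squared distance = 5

Compute all C(5, 2) = 10 pairwise squared distances (x_i − x_j)² + (y_i − y_j)². The minimum is 5, attained by the pair ((3, 4), (2, 2)).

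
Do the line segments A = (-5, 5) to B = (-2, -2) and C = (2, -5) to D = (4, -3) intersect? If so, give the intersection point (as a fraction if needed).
No (intersection of containing lines falls outside at least one segment)

Parametrize and solve: t = 17/10, s = -19/20. At least one of these is outside [0, 1], so the segments do not intersect.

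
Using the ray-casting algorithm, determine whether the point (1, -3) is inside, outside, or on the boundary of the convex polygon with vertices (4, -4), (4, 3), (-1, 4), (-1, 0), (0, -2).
The point (1, -3) lies strictly outside the polygon

Cast a horizontal ray to the right from the query point and count how many polygon edges it crosses (each edge strictly once or zero times, handled with the usual half-open convention). 
Parity of crossings → even ⇒ outside.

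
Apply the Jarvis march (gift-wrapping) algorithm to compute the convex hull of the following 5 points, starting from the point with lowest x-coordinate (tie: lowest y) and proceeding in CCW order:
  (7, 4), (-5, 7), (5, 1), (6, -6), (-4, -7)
Hull (CCW) = [(-5, 7), (-4, -7), (6, -6), (7, 4)]

Jarvis march: at each step, from the current hull vertex p, select the next vertex q as the point such that every other point lies strictly to the left of (or on) the directed line p → q. (Equivalently: for every other point r, the cross product (q − p) × (r − p) ≥ 0.)
Starting point (lowest x, tie lowest y): (-5, 7). Wrap until returning to start. Resulting hull: (-5, 7), (-4, -7), (6, -6), (7, 4).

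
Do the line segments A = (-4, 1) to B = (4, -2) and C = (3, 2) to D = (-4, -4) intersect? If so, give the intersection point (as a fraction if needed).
Yes; intersection at (4/69, -12/23) (t = 35/69 on AB, s = 29/69 on CD)

Parametrize AB as A + t(B − A) = (-4 + 8 t, 1 + -3 t) and CD as C + s(D − C) = (3 + -7 s, 2 + -6 s). Solve the linear system for (t, s). Determinant = 69 ≠ 0, so a unique intersection of the containing lines exists. Solution: t = 35/69, s = 29/69 — both in [0, 1], so the segments cross. Intersection point: (4/69, -12/23).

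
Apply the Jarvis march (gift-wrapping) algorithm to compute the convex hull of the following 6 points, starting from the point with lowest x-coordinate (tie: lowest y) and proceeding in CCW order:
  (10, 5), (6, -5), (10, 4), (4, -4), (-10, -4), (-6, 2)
Hull (CCW) = [(-10, -4), (6, -5), (10, 4), (10, 5), (-6, 2)]

Jarvis march: at each step, from the current hull vertex p, select the next vertex q as the point such that every other point lies strictly to the left of (or on) the directed line p → q. (Equivalently: for every other point r, the cross product (q − p) × (r − p) ≥ 0.)
Starting point (lowest x, tie lowest y): (-10, -4). Wrap until returning to start. Resulting hull: (-10, -4), (6, -5), (10, 4), (10, 5), (-6, 2).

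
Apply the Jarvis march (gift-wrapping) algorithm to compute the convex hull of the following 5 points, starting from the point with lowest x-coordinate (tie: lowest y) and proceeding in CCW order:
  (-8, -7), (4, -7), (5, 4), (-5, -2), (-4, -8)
Hull (CCW) = [(-8, -7), (-4, -8), (4, -7), (5, 4), (-5, -2)]

Jarvis march: at each step, from the current hull vertex p, select the next vertex q as the point such that every other point lies strictly to the left of (or on) the directed line p → q. (Equivalently: for every other point r, the cross product (q − p) × (r − p) ≥ 0.)
Starting point (lowest x, tie lowest y): (-8, -7). Wrap until returning to start. Resulting hull: (-8, -7), (-4, -8), (4, -7), (5, 4), (-5, -2).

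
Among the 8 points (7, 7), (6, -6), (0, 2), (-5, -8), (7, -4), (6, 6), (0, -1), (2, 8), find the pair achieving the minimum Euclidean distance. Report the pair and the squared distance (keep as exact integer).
Pair = ((7, 7), (6, 6)); squared distance = 2

Compute all C(8, 2) = 28 pairwise squared distances (x_i − x_j)² + (y_i − y_j)². The minimum is 2, attained by the pair ((7, 7), (6, 6)).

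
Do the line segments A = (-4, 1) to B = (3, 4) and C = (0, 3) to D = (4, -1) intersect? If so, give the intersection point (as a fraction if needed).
Yes; intersection at (1/5, 14/5) (t = 3/5 on AB, s = 1/20 on CD)

Parametrize AB as A + t(B − A) = (-4 + 7 t, 1 + 3 t) and CD as C + s(D − C) = (0 + 4 s, 3 + -4 s). Solve the linear system for (t, s). Determinant = 40 ≠ 0, so a unique intersection of the containing lines exists. Solution: t = 3/5, s = 1/20 — both in [0, 1], so the segments cross. Intersection point: (1/5, 14/5).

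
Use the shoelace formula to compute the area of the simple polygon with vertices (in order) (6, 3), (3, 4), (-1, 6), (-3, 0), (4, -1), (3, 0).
Area = 35

Shoelace formula: Area = (1/2) |Σ_i (x_i · y_{i+1} − x_{i+1} · y_i)| (indices mod n). Compute each cross term:
  (6)(4) − (3)(3) = 15
  (3)(6) − (-1)(4) = 22
  (-1)(0) − (-3)(6) = 18
  (-3)(-1) − (4)(0) = 3
  (4)(0) − (3)(-1) = 3
  (3)(3) − (6)(0) = 9
Sum = 70, so (signed) Area = 70/2 = 35, |Area| = 35.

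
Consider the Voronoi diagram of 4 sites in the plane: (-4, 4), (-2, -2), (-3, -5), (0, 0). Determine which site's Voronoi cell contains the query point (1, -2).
Nearest site = (0, 0)

The Voronoi cell of site s contains exactly those query points closer to s than to any other site. Compute squared distances from q = (1, -2) to each site:
  (0 − 1)² + (0 − -2)² = 5
  (-2 − 1)² + (-2 − -2)² = 9
  (-3 − 1)² + (-5 − -2)² = 25
  (-4 − 1)² + (4 − -2)² = 61
Minimum is attained by (0, 0), so q lies in its Voronoi cell.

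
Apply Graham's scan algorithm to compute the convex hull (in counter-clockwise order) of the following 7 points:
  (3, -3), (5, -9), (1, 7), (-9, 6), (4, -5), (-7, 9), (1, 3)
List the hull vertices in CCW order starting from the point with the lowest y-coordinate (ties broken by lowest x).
Hull (CCW) = [(5, -9), (1, 7), (-7, 9), (-9, 6)]

Graham scan procedure:
  1. Find the pivot p₀ = point with lowest y (tie → lowest x): (5, -9).
  2. Sort the remaining points by polar angle around p₀.
  3. Walk through sorted points, maintaining a stack; pop the top while the last three entries make a non-left turn (cross product ≤ 0).
  4. Final stack is the convex hull in CCW order: (5, -9), (1, 7), (-7, 9), (-9, 6).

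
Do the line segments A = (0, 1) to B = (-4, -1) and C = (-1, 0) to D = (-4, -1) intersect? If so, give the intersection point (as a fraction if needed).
Yes; intersection at (-4, -1) (t = 1 on AB, s = 1 on CD)

Parametrize AB as A + t(B − A) = (0 + -4 t, 1 + -2 t) and CD as C + s(D − C) = (-1 + -3 s, 0 + -1 s). Solve the linear system for (t, s). Determinant = 2 ≠ 0, so a unique intersection of the containing lines exists. Solution: t = 1, s = 1 — both in [0, 1], so the segments cross. Intersection point: (-4, -1).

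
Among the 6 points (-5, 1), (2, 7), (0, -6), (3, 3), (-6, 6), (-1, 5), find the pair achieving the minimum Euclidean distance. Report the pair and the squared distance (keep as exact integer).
Pair = ((2, 7), (-1, 5)); squared distance = 13

Compute all C(6, 2) = 15 pairwise squared distances (x_i − x_j)² + (y_i − y_j)². The minimum is 13, attained by the pair ((2, 7), (-1, 5)).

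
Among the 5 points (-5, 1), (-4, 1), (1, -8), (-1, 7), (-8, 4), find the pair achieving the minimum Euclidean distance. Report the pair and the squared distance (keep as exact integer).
Pair = ((-5, 1), (-4, 1)); squared distance = 1

Compute all C(5, 2) = 10 pairwise squared distances (x_i − x_j)² + (y_i − y_j)². The minimum is 1, attained by the pair ((-5, 1), (-4, 1)).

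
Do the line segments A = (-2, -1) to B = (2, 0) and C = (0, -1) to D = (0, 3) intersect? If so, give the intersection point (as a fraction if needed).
Yes; intersection at (0, -1/2) (t = 1/2 on AB, s = 1/8 on CD)

Parametrize AB as A + t(B − A) = (-2 + 4 t, -1 + 1 t) and CD as C + s(D − C) = (0 + 0 s, -1 + 4 s). Solve the linear system for (t, s). Determinant = -16 ≠ 0, so a unique intersection of the containing lines exists. Solution: t = 1/2, s = 1/8 — both in [0, 1], so the segments cross. Intersection point: (0, -1/2).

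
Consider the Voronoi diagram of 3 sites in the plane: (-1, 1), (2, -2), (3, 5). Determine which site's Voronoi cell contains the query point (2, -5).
Nearest site = (2, -2)

The Voronoi cell of site s contains exactly those query points closer to s than to any other site. Compute squared distances from q = (2, -5) to each site:
  (2 − 2)² + (-2 − -5)² = 9
  (-1 − 2)² + (1 − -5)² = 45
  (3 − 2)² + (5 − -5)² = 101
Minimum is attained by (2, -2), so q lies in its Voronoi cell.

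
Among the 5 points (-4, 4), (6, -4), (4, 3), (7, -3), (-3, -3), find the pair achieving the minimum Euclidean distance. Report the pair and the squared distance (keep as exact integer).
Pair = ((6, -4), (7, -3)); squared distance = 2

Compute all C(5, 2) = 10 pairwise squared distances (x_i − x_j)² + (y_i − y_j)². The minimum is 2, attained by the pair ((6, -4), (7, -3)).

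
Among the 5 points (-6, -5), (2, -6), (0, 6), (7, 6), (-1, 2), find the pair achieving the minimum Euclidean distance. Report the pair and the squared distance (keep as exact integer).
Pair = ((0, 6), (-1, 2)); squared distance = 17

Compute all C(5, 2) = 10 pairwise squared distances (x_i − x_j)² + (y_i − y_j)². The minimum is 17, attained by the pair ((0, 6), (-1, 2)).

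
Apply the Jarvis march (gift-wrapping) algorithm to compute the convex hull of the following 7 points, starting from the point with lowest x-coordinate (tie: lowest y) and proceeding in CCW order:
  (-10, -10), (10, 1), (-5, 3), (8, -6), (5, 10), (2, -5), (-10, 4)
Hull (CCW) = [(-10, -10), (8, -6), (10, 1), (5, 10), (-10, 4)]

Jarvis march: at each step, from the current hull vertex p, select the next vertex q as the point such that every other point lies strictly to the left of (or on) the directed line p → q. (Equivalently: for every other point r, the cross product (q − p) × (r − p) ≥ 0.)
Starting point (lowest x, tie lowest y): (-10, -10). Wrap until returning to start. Resulting hull: (-10, -10), (8, -6), (10, 1), (5, 10), (-10, 4).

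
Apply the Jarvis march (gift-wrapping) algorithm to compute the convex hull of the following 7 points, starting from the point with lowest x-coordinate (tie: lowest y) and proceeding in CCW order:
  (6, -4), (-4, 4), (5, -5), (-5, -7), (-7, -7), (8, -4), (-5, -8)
Hull (CCW) = [(-7, -7), (-5, -8), (5, -5), (8, -4), (-4, 4)]

Jarvis march: at each step, from the current hull vertex p, select the next vertex q as the point such that every other point lies strictly to the left of (or on) the directed line p → q. (Equivalently: for every other point r, the cross product (q − p) × (r − p) ≥ 0.)
Starting point (lowest x, tie lowest y): (-7, -7). Wrap until returning to start. Resulting hull: (-7, -7), (-5, -8), (5, -5), (8, -4), (-4, 4).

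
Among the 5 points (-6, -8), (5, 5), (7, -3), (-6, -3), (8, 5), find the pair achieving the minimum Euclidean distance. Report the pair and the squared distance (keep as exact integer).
Pair = ((5, 5), (8, 5)); squared distance = 9

Compute all C(5, 2) = 10 pairwise squared distances (x_i − x_j)² + (y_i − y_j)². The minimum is 9, attained by the pair ((5, 5), (8, 5)).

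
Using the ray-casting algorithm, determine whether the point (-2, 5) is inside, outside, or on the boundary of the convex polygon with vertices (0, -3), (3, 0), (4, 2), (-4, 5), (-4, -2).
The point (-2, 5) lies strictly outside the polygon

Cast a horizontal ray to the right from the query point and count how many polygon edges it crosses (each edge strictly once or zero times, handled with the usual half-open convention). 
Parity of crossings → even ⇒ outside.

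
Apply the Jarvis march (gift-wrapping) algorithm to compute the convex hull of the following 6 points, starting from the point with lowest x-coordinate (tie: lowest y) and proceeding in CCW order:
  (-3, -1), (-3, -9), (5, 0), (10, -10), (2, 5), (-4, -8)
Hull (CCW) = [(-4, -8), (-3, -9), (10, -10), (5, 0), (2, 5), (-3, -1)]

Jarvis march: at each step, from the current hull vertex p, select the next vertex q as the point such that every other point lies strictly to the left of (or on) the directed line p → q. (Equivalently: for every other point r, the cross product (q − p) × (r − p) ≥ 0.)
Starting point (lowest x, tie lowest y): (-4, -8). Wrap until returning to start. Resulting hull: (-4, -8), (-3, -9), (10, -10), (5, 0), (2, 5), (-3, -1).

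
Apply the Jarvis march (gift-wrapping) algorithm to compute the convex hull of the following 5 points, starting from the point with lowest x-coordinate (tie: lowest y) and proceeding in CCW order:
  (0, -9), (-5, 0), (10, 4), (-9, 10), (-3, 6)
Hull (CCW) = [(-9, 10), (-5, 0), (0, -9), (10, 4)]

Jarvis march: at each step, from the current hull vertex p, select the next vertex q as the point such that every other point lies strictly to the left of (or on) the directed line p → q. (Equivalently: for every other point r, the cross product (q − p) × (r − p) ≥ 0.)
Starting point (lowest x, tie lowest y): (-9, 10). Wrap until returning to start. Resulting hull: (-9, 10), (-5, 0), (0, -9), (10, 4).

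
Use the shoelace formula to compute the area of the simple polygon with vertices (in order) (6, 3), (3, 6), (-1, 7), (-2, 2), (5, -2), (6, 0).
Area = 45

Shoelace formula: Area = (1/2) |Σ_i (x_i · y_{i+1} − x_{i+1} · y_i)| (indices mod n). Compute each cross term:
  (6)(6) − (3)(3) = 27
  (3)(7) − (-1)(6) = 27
  (-1)(2) − (-2)(7) = 12
  (-2)(-2) − (5)(2) = -6
  (5)(0) − (6)(-2) = 12
  (6)(3) − (6)(0) = 18
Sum = 90, so (signed) Area = 90/2 = 45, |Area| = 45.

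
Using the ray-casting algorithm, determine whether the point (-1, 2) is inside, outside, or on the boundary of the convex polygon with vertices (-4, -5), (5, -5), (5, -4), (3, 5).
The point (-1, 2) lies strictly outside the polygon

Cast a horizontal ray to the right from the query point and count how many polygon edges it crosses (each edge strictly once or zero times, handled with the usual half-open convention). 
Parity of crossings → even ⇒ outside.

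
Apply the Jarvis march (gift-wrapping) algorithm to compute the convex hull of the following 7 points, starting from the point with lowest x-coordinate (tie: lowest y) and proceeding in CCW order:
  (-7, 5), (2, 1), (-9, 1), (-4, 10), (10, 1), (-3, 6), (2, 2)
Hull (CCW) = [(-9, 1), (10, 1), (-4, 10), (-7, 5)]

Jarvis march: at each step, from the current hull vertex p, select the next vertex q as the point such that every other point lies strictly to the left of (or on) the directed line p → q. (Equivalently: for every other point r, the cross product (q − p) × (r − p) ≥ 0.)
Starting point (lowest x, tie lowest y): (-9, 1). Wrap until returning to start. Resulting hull: (-9, 1), (10, 1), (-4, 10), (-7, 5).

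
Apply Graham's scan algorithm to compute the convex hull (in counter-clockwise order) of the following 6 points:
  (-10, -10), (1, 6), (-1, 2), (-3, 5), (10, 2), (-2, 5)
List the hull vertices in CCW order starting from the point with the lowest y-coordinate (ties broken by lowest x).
Hull (CCW) = [(-10, -10), (10, 2), (1, 6), (-3, 5)]

Graham scan procedure:
  1. Find the pivot p₀ = point with lowest y (tie → lowest x): (-10, -10).
  2. Sort the remaining points by polar angle around p₀.
  3. Walk through sorted points, maintaining a stack; pop the top while the last three entries make a non-left turn (cross product ≤ 0).
  4. Final stack is the convex hull in CCW order: (-10, -10), (10, 2), (1, 6), (-3, 5).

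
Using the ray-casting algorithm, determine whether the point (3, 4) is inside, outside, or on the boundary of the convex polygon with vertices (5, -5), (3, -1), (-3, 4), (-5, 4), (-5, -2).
The point (3, 4) lies strictly outside the polygon

Cast a horizontal ray to the right from the query point and count how many polygon edges it crosses (each edge strictly once or zero times, handled with the usual half-open convention). 
Parity of crossings → even ⇒ outside.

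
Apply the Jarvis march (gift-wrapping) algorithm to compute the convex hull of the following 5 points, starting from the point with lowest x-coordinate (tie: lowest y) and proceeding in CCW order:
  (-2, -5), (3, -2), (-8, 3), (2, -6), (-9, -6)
Hull (CCW) = [(-9, -6), (2, -6), (3, -2), (-8, 3)]

Jarvis march: at each step, from the current hull vertex p, select the next vertex q as the point such that every other point lies strictly to the left of (or on) the directed line p → q. (Equivalently: for every other point r, the cross product (q − p) × (r − p) ≥ 0.)
Starting point (lowest x, tie lowest y): (-9, -6). Wrap until returning to start. Resulting hull: (-9, -6), (2, -6), (3, -2), (-8, 3).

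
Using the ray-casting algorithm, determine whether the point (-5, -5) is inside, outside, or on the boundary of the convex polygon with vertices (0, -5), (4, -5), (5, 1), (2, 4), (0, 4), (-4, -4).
The point (-5, -5) lies strictly outside the polygon

Cast a horizontal ray to the right from the query point and count how many polygon edges it crosses (each edge strictly once or zero times, handled with the usual half-open convention). 
Parity of crossings → even ⇒ outside.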